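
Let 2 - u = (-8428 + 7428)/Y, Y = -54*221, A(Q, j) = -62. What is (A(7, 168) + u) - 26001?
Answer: -155506487/5967 ≈ -26061.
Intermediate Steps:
Y = -11934
u = 11434/5967 (u = 2 - (-8428 + 7428)/(-11934) = 2 - (-1000)*(-1)/11934 = 2 - 1*500/5967 = 2 - 500/5967 = 11434/5967 ≈ 1.9162)
(A(7, 168) + u) - 26001 = (-62 + 11434/5967) - 26001 = -358520/5967 - 26001 = -155506487/5967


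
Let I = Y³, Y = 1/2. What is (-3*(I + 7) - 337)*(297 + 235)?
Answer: -381311/2 ≈ -1.9066e+5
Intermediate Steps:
Y = ½ (Y = 1*(½) = ½ ≈ 0.50000)
I = ⅛ (I = (½)³ = ⅛ ≈ 0.12500)
(-3*(I + 7) - 337)*(297 + 235) = (-3*(⅛ + 7) - 337)*(297 + 235) = (-3*57/8 - 337)*532 = (-171/8 - 337)*532 = -2867/8*532 = -381311/2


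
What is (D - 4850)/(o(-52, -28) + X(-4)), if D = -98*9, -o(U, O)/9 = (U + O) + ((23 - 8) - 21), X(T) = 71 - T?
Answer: -5732/849 ≈ -6.7515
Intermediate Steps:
o(U, O) = 54 - 9*O - 9*U (o(U, O) = -9*((U + O) + ((23 - 8) - 21)) = -9*((O + U) + (15 - 21)) = -9*((O + U) - 6) = -9*(-6 + O + U) = 54 - 9*O - 9*U)
D = -882
(D - 4850)/(o(-52, -28) + X(-4)) = (-882 - 4850)/((54 - 9*(-28) - 9*(-52)) + (71 - 1*(-4))) = -5732/((54 + 252 + 468) + (71 + 4)) = -5732/(774 + 75) = -5732/849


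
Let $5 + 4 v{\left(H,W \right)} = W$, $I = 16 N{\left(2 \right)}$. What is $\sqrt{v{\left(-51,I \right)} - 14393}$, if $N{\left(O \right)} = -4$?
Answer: $\frac{i \sqrt{57641}}{2} \approx 120.04 i$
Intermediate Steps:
$I = -64$ ($I = 16 \left(-4\right) = -64$)
$v{\left(H,W \right)} = - \frac{5}{4} + \frac{W}{4}$
$\sqrt{v{\left(-51,I \right)} - 14393} = \sqrt{\left(- \frac{5}{4} + \frac{1}{4} \left(-64\right)\right) - 14393} = \sqrt{\left(- \frac{5}{4} - 16\right) - 14393} = \sqrt{- \frac{69}{4} - 14393} = \sqrt{- \frac{57641}{4}} = \frac{i \sqrt{57641}}{2}$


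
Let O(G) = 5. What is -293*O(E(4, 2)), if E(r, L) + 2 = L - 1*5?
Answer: -1465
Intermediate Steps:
E(r, L) = -7 + L (E(r, L) = -2 + (L - 1*5) = -2 + (L - 5) = -2 + (-5 + L) = -7 + L)
-293*O(E(4, 2)) = -293*5 = -1465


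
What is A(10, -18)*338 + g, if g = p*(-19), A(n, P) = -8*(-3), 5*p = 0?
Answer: 8112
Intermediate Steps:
p = 0 (p = (⅕)*0 = 0)
A(n, P) = 24
g = 0 (g = 0*(-19) = 0)
A(10, -18)*338 + g = 24*338 + 0 = 8112 + 0 = 8112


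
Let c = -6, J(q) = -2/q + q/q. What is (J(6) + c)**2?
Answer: 256/9 ≈ 28.444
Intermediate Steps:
J(q) = 1 - 2/q (J(q) = -2/q + 1 = 1 - 2/q)
(J(6) + c)**2 = ((-2 + 6)/6 - 6)**2 = ((1/6)*4 - 6)**2 = (2/3 - 6)**2 = (-16/3)**2 = 256/9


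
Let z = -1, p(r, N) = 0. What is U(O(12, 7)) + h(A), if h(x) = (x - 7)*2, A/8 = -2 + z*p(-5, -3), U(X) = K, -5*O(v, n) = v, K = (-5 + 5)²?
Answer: -46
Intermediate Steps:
K = 0 (K = 0² = 0)
O(v, n) = -v/5
U(X) = 0
A = -16 (A = 8*(-2 - 1*0) = 8*(-2 + 0) = 8*(-2) = -16)
h(x) = -14 + 2*x (h(x) = (-7 + x)*2 = -14 + 2*x)
U(O(12, 7)) + h(A) = 0 + (-14 + 2*(-16)) = 0 + (-14 - 32) = 0 - 46 = -46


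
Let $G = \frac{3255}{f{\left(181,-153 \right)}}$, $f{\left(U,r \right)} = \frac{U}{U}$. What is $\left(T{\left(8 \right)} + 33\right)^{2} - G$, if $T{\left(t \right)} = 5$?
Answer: $-1811$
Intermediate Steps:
$f{\left(U,r \right)} = 1$
$G = 3255$ ($G = \frac{3255}{1} = 3255 \cdot 1 = 3255$)
$\left(T{\left(8 \right)} + 33\right)^{2} - G = \left(5 + 33\right)^{2} - 3255 = 38^{2} - 3255 = 1444 - 3255 = -1811$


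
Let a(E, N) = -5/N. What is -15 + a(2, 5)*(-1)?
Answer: -14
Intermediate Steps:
-15 + a(2, 5)*(-1) = -15 - 5/5*(-1) = -15 - 5*1/5*(-1) = -15 - 1*(-1) = -15 + 1 = -14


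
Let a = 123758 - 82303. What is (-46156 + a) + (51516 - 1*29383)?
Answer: 17432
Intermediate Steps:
a = 41455
(-46156 + a) + (51516 - 1*29383) = (-46156 + 41455) + (51516 - 1*29383) = -4701 + (51516 - 29383) = -4701 + 22133 = 17432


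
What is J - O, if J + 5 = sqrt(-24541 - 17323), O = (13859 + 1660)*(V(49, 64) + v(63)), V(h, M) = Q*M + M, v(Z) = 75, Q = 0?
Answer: -2157146 + 2*I*sqrt(10466) ≈ -2.1571e+6 + 204.61*I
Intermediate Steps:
V(h, M) = M (V(h, M) = 0*M + M = 0 + M = M)
O = 2157141 (O = (13859 + 1660)*(64 + 75) = 15519*139 = 2157141)
J = -5 + 2*I*sqrt(10466) (J = -5 + sqrt(-24541 - 17323) = -5 + sqrt(-41864) = -5 + 2*I*sqrt(10466) ≈ -5.0 + 204.61*I)
J - O = (-5 + 2*I*sqrt(10466)) - 1*2157141 = (-5 + 2*I*sqrt(10466)) - 2157141 = -2157146 + 2*I*sqrt(10466)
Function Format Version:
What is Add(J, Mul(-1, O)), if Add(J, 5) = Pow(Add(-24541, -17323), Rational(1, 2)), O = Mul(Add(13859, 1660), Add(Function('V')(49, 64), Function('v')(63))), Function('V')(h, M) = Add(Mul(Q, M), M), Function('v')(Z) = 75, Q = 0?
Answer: Add(-2157146, Mul(2, I, Pow(10466, Rational(1, 2)))) ≈ Add(-2.1571e+6, Mul(204.61, I))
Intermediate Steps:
Function('V')(h, M) = M (Function('V')(h, M) = Add(Mul(0, M), M) = Add(0, M) = M)
O = 2157141 (O = Mul(Add(13859, 1660), Add(64, 75)) = Mul(15519, 139) = 2157141)
J = Add(-5, Mul(2, I, Pow(10466, Rational(1, 2)))) (J = Add(-5, Pow(Add(-24541, -17323), Rational(1, 2))) = Add(-5, Pow(-41864, Rational(1, 2))) = Add(-5, Mul(2, I, Pow(10466, Rational(1, 2)))) ≈ Add(-5.0000, Mul(204.61, I)))
Add(J, Mul(-1, O)) = Add(Add(-5, Mul(2, I, Pow(10466, Rational(1, 2)))), Mul(-1, 2157141)) = Add(Add(-5, Mul(2, I, Pow(10466, Rational(1, 2)))), -2157141) = Add(-2157146, Mul(2, I, Pow(10466, Rational(1, 2))))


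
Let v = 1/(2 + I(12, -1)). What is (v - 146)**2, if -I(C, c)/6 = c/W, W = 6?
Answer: 190969/9 ≈ 21219.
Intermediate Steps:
I(C, c) = -c (I(C, c) = -6*c/6 = -c)
v = 1/3 (v = 1/(2 - 1*(-1)) = 1/(2 + 1) = 1/3 ≈ 0.33333)
(v - 146)**2 = (1/3 - 146)**2 = (-437/3)**2 = 190969/9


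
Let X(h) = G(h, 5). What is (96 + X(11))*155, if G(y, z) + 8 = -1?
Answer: 13485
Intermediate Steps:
G(y, z) = -9 (G(y, z) = -8 - 1 = -9)
X(h) = -9
(96 + X(11))*155 = (96 - 9)*155 = 87*155 = 13485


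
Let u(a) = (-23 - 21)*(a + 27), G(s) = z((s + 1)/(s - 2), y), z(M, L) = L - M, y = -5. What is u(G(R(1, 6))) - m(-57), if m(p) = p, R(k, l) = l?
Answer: -834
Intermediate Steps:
G(s) = -5 - (1 + s)/(-2 + s) (G(s) = -5 - (s + 1)/(s - 2) = -5 - (1 + s)/(-2 + s))
u(a) = -1188 - 44*a (u(a) = -44*(27 + a) = -1188 - 44*a)
u(G(R(1, 6))) - m(-57) = (-1188 - 132*(3 - 2*6)/(-2 + 6)) - 1*(-57) = (-1188 - 132*(3 - 12)/4) + 57 = (-1188 - 132*(-9)/4) + 57 = (-1188 - 44*(-27/4)) + 57 = (-1188 + 297) + 57 = -891 + 57 = -834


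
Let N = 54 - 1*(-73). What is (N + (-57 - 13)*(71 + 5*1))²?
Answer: 26967249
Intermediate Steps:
N = 127 (N = 54 + 73 = 127)
(N + (-57 - 13)*(71 + 5*1))² = (127 + (-57 - 13)*(71 + 5*1))² = (127 - 70*(71 + 5))² = (127 - 70*76)² = (127 - 5320)² = (-5193)² = 26967249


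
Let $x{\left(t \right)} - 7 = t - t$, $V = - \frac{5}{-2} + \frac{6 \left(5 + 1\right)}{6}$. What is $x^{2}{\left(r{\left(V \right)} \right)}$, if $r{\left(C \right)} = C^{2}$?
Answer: $49$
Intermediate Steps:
$V = \frac{17}{2}$ ($V = \left(-5\right) \left(- \frac{1}{2}\right) + 6 \cdot 6 \cdot \frac{1}{6} = \frac{5}{2} + 36 \cdot \frac{1}{6} = \frac{5}{2} + 6 = \frac{17}{2} \approx 8.5$)
$x{\left(t \right)} = 7$ ($x{\left(t \right)} = 7 + \left(t - t\right) = 7 + 0 = 7$)
$x^{2}{\left(r{\left(V \right)} \right)} = 7^{2} = 49$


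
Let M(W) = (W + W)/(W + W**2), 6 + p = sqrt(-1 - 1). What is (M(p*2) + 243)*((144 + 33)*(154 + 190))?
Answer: 14785400 - 1888*I*sqrt(2) ≈ 1.4785e+7 - 2670.0*I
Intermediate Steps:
p = -6 + I*sqrt(2) (p = -6 + sqrt(-1 - 1) = -6 + sqrt(-2) = -6 + I*sqrt(2) ≈ -6.0 + 1.4142*I)
M(W) = 2*W/(W + W**2) (M(W) = (2*W)/(W + W**2) = 2*W/(W + W**2))
(M(p*2) + 243)*((144 + 33)*(154 + 190)) = (2/(1 + (-6 + I*sqrt(2))*2) + 243)*((144 + 33)*(154 + 190)) = (2/(1 + (-12 + 2*I*sqrt(2))) + 243)*(177*344) = (2/(-11 + 2*I*sqrt(2)) + 243)*60888 = (243 + 2/(-11 + 2*I*sqrt(2)))*60888 = 14795784 + 121776/(-11 + 2*I*sqrt(2))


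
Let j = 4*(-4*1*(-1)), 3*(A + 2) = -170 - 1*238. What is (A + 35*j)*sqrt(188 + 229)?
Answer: 422*sqrt(417) ≈ 8617.5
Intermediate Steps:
A = -138 (A = -2 + (-170 - 1*238)/3 = -2 + (-170 - 238)/3 = -2 + (1/3)*(-408) = -2 - 136 = -138)
j = 16 (j = 4*(-4*(-1)) = 4*4 = 16)
(A + 35*j)*sqrt(188 + 229) = (-138 + 35*16)*sqrt(188 + 229) = (-138 + 560)*sqrt(417) = 422*sqrt(417)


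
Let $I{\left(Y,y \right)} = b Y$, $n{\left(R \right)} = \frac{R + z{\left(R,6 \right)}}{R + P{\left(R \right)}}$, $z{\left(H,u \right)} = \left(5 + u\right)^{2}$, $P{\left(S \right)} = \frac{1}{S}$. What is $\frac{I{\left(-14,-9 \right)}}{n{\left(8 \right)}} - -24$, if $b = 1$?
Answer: $\frac{11929}{516} \approx 23.118$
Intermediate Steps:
$n{\left(R \right)} = \frac{121 + R}{R + \frac{1}{R}}$ ($n{\left(R \right)} = \frac{R + \left(5 + 6\right)^{2}}{R + \frac{1}{R}} = \frac{R + 11^{2}}{R + \frac{1}{R}} = \frac{R + 121}{R + \frac{1}{R}} = \frac{121 + R}{R + \frac{1}{R}}$)
$I{\left(Y,y \right)} = Y$ ($I{\left(Y,y \right)} = 1 Y = Y$)
$\frac{I{\left(-14,-9 \right)}}{n{\left(8 \right)}} - -24 = - \frac{14}{8 \frac{1}{1 + 8^{2}} \left(121 + 8\right)} - -24 = - \frac{14}{8 \frac{1}{1 + 64} \cdot 129} + 24 = - \frac{14}{8 \cdot \frac{1}{65} \cdot 129} + 24 = - \frac{14}{\frac{1032}{65}} + 24 = \left(-14\right) \frac{65}{1032} + 24 = - \frac{455}{516} + 24 = \frac{11929}{516}$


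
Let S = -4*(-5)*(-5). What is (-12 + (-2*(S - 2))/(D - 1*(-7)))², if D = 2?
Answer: 1024/9 ≈ 113.78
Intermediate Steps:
S = -100 (S = 20*(-5) = -100)
(-12 + (-2*(S - 2))/(D - 1*(-7)))² = (-12 + (-2*(-100 - 2))/(2 - 1*(-7)))² = (-12 + (-2*(-102))/(2 + 7))² = (-12 + 204/9)² = (-12 + 204*(⅑))² = (-12 + 68/3)² = (32/3)² = 1024/9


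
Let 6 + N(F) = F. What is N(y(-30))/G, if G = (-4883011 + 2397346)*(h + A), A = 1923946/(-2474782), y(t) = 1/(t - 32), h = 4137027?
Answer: 461546843/788913727853928178320 ≈ 5.8504e-13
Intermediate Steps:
y(t) = 1/(-32 + t)
N(F) = -6 + F
A = -961973/1237391 (A = 1923946*(-1/2474782) = -961973/1237391 ≈ -0.77742)
G = -12724414965385938360/1237391 (G = (-4883011 + 2397346)*(4137027 - 961973/1237391) = -2485665*5119119014584/1237391 = -12724414965385938360/1237391 ≈ -1.0283e+13)
N(y(-30))/G = (-6 + 1/(-32 - 30))/(-12724414965385938360/1237391) = (-6 + 1/(-62))*(-1237391/12724414965385938360) = (-6 - 1/62)*(-1237391/12724414965385938360) = -373/62*(-1237391/12724414965385938360) = 461546843/788913727853928178320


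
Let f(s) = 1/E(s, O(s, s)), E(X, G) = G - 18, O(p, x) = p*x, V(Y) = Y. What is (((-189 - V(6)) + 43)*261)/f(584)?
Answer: -13529659536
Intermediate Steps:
E(X, G) = -18 + G
f(s) = 1/(-18 + s**2) (f(s) = 1/(-18 + s*s) = 1/(-18 + s**2))
(((-189 - V(6)) + 43)*261)/f(584) = (((-189 - 1*6) + 43)*261)/(1/(-18 + 584**2)) = (((-189 - 6) + 43)*261)/(1/(-18 + 341056)) = ((-195 + 43)*261)/(1/341038) = (-152*261)/(1/341038) = -39672*341038 = -13529659536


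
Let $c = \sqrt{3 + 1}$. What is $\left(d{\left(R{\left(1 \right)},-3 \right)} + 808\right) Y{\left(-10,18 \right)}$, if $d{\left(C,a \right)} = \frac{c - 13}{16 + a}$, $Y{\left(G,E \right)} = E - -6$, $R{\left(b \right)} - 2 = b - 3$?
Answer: $\frac{251832}{13} \approx 19372.0$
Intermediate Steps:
$R{\left(b \right)} = -1 + b$ ($R{\left(b \right)} = 2 + \left(b - 3\right) = 2 + \left(-3 + b\right) = -1 + b$)
$c = 2$ ($c = \sqrt{4} = 2$)
$Y{\left(G,E \right)} = 6 + E$ ($Y{\left(G,E \right)} = E + 6 = 6 + E$)
$d{\left(C,a \right)} = - \frac{11}{16 + a}$ ($d{\left(C,a \right)} = \frac{2 - 13}{16 + a} = - \frac{11}{16 + a}$)
$\left(d{\left(R{\left(1 \right)},-3 \right)} + 808\right) Y{\left(-10,18 \right)} = \left(- \frac{11}{16 - 3} + 808\right) \left(6 + 18\right) = \left(- \frac{11}{13} + 808\right) 24 = \frac{10493}{13} \cdot 24 = \frac{251832}{13}$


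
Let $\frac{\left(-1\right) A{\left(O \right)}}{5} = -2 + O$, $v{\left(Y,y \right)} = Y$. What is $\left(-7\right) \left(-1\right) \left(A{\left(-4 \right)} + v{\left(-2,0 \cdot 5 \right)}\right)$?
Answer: $196$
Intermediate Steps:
$A{\left(O \right)} = 10 - 5 O$ ($A{\left(O \right)} = - 5 \left(-2 + O\right) = 10 - 5 O$)
$\left(-7\right) \left(-1\right) \left(A{\left(-4 \right)} + v{\left(-2,0 \cdot 5 \right)}\right) = \left(-7\right) \left(-1\right) \left(\left(10 - -20\right) - 2\right) = 7 \left(\left(10 + 20\right) - 2\right) = 7 \left(30 - 2\right) = 7 \cdot 28 = 196$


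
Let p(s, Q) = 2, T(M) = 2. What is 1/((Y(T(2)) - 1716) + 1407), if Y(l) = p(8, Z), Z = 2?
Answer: -1/307 ≈ -0.0032573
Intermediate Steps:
Y(l) = 2
1/((Y(T(2)) - 1716) + 1407) = 1/((2 - 1716) + 1407) = 1/(-1714 + 1407) = 1/(-307) = -1/307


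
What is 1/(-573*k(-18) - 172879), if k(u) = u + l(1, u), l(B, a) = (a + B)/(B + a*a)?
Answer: -325/52823884 ≈ -6.1525e-6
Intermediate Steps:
l(B, a) = (B + a)/(B + a²)
k(u) = u + (1 + u)/(1 + u²)
1/(-573*k(-18) - 172879) = 1/(-573*(1 + (-18)³ + 2*(-18))/(1 + (-18)²) - 172879) = 1/(-573*(1 - 5832 - 36)/(1 + 324) - 172879) = 1/(-573*(-5867)/325 - 172879) = 1/(-573*(-5867/325) - 172879) = 1/(3361791/325 - 172879) = 1/(-52823884/325) = -325/52823884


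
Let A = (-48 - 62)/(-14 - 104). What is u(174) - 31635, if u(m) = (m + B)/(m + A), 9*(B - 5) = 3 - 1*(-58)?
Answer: -2938444867/92889 ≈ -31634.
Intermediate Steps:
A = 55/59 (A = -110/(-118) = -110*(-1/118) = 55/59 ≈ 0.93220)
B = 106/9 (B = 5 + (3 - 1*(-58))/9 = 5 + (3 + 58)/9 = 5 + (⅑)*61 = 5 + 61/9 = 106/9 ≈ 11.778)
u(m) = (106/9 + m)/(55/59 + m) (u(m) = (m + 106/9)/(m + 55/59) = (106/9 + m)/(55/59 + m))
u(174) - 31635 = 59*(106 + 9*174)/(9*(55 + 59*174)) - 31635 = 59*(106 + 1566)/(9*(55 + 10266)) - 31635 = (59/9)*1672/10321 - 31635 = (59/9)*(1/10321)*1672 - 31635 = 98648/92889 - 31635 = -2938444867/92889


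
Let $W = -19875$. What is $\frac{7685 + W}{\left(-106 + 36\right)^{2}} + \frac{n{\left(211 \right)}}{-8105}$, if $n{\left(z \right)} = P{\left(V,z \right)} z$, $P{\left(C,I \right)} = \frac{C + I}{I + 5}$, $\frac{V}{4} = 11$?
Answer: $- \frac{72014779}{28594440} \approx -2.5185$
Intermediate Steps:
$V = 44$ ($V = 4 \cdot 11 = 44$)
$P{\left(C,I \right)} = \frac{C + I}{5 + I}$
$n{\left(z \right)} = \frac{z \left(44 + z\right)}{5 + z}$ ($n{\left(z \right)} = \frac{44 + z}{5 + z} z = \frac{z \left(44 + z\right)}{5 + z}$)
$\frac{7685 + W}{\left(-106 + 36\right)^{2}} + \frac{n{\left(211 \right)}}{-8105} = \frac{7685 - 19875}{\left(-106 + 36\right)^{2}} + \frac{211 \frac{1}{5 + 211} \left(44 + 211\right)}{-8105} = - \frac{12190}{\left(-70\right)^{2}} + 211 \cdot \frac{1}{216} \cdot 255 \left(- \frac{1}{8105}\right) = - \frac{12190}{4900} + 211 \cdot \frac{1}{216} \cdot 255 \left(- \frac{1}{8105}\right) = \left(-12190\right) \frac{1}{4900} + \frac{17935}{72} \left(- \frac{1}{8105}\right) = - \frac{1219}{490} - \frac{3587}{116712} = - \frac{72014779}{28594440}$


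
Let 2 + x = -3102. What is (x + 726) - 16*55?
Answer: -3258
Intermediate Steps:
x = -3104 (x = -2 - 3102 = -3104)
(x + 726) - 16*55 = (-3104 + 726) - 16*55 = -2378 - 880 = -3258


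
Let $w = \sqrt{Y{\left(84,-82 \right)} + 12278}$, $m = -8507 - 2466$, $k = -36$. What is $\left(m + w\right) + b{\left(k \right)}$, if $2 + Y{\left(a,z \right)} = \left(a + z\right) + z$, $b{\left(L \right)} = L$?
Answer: $-11009 + 2 \sqrt{3049} \approx -10899.0$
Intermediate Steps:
$m = -10973$ ($m = -8507 - 2466 = -10973$)
$Y{\left(a,z \right)} = -2 + a + 2 z$ ($Y{\left(a,z \right)} = -2 + \left(\left(a + z\right) + z\right) = -2 + \left(a + 2 z\right) = -2 + a + 2 z$)
$w = 2 \sqrt{3049}$ ($w = \sqrt{\left(-2 + 84 + 2 \left(-82\right)\right) + 12278} = \sqrt{\left(-2 + 84 - 164\right) + 12278} = \sqrt{-82 + 12278} = \sqrt{12196} = 2 \sqrt{3049} \approx 110.44$)
$\left(m + w\right) + b{\left(k \right)} = \left(-10973 + 2 \sqrt{3049}\right) - 36 = -11009 + 2 \sqrt{3049}$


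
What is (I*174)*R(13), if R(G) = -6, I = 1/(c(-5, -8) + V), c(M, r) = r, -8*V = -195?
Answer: -8352/131 ≈ -63.756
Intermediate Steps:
V = 195/8 (V = -1/8*(-195) = 195/8 ≈ 24.375)
I = 8/131 (I = 1/(-8 + 195/8) = 1/(131/8) = 8/131 ≈ 0.061069)
(I*174)*R(13) = ((8/131)*174)*(-6) = (1392/131)*(-6) = -8352/131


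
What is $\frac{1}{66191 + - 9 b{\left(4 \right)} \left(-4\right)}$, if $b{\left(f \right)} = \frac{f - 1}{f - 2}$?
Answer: $\frac{1}{66245} \approx 1.5095 \cdot 10^{-5}$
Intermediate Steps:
$b{\left(f \right)} = \frac{-1 + f}{-2 + f}$
$\frac{1}{66191 + - 9 b{\left(4 \right)} \left(-4\right)} = \frac{1}{66191 + - 9 \frac{-1 + 4}{-2 + 4} \left(-4\right)} = \frac{1}{66191 + - 9 \cdot \frac{1}{2} \cdot 3 \left(-4\right)} = \frac{1}{66191 + \left(-9\right) \frac{3}{2} \left(-4\right)} = \frac{1}{66191 - -54} = \frac{1}{66191 + 54} = \frac{1}{66245}$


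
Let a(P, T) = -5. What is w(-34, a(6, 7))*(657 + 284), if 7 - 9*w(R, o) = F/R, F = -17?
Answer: 12233/18 ≈ 679.61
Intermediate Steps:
w(R, o) = 7/9 + 17/(9*R) (w(R, o) = 7/9 - (-17)/(9*R) = 7/9 + 17/(9*R))
w(-34, a(6, 7))*(657 + 284) = ((1/9)*(17 + 7*(-34))/(-34))*(657 + 284) = ((1/9)*(-1/34)*(17 - 238))*941 = ((1/9)*(-1/34)*(-221))*941 = (13/18)*941 = 12233/18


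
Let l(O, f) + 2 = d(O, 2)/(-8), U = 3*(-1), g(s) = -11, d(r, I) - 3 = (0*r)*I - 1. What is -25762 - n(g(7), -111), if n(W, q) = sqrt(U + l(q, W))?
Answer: -25762 - I*sqrt(21)/2 ≈ -25762.0 - 2.2913*I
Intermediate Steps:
d(r, I) = 2 (d(r, I) = 3 + ((0*r)*I - 1) = 3 + (0*I - 1) = 3 + (0 - 1) = 3 - 1 = 2)
U = -3
l(O, f) = -9/4 (l(O, f) = -2 + 2/(-8) = -2 + 2*(-1/8) = -2 - 1/4 = -9/4)
n(W, q) = I*sqrt(21)/2 (n(W, q) = sqrt(-3 - 9/4) = sqrt(-21/4) = I*sqrt(21)/2)
-25762 - n(g(7), -111) = -25762 - I*sqrt(21)/2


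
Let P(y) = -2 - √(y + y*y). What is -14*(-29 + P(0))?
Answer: 434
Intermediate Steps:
P(y) = -2 - √(y + y²)
-14*(-29 + P(0)) = -14*(-29 + (-2 - √(0*(1 + 0)))) = -14*(-29 + (-2 - √(0*1))) = -14*(-29 + (-2 - √0)) = -14*(-29 + (-2 - 1*0)) = -14*(-29 + (-2 + 0)) = -14*(-29 - 2) = -14*(-31) = 434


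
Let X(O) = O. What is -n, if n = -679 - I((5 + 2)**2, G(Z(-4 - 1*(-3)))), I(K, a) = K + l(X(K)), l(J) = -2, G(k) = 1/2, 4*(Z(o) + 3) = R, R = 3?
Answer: 726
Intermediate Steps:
Z(o) = -9/4 (Z(o) = -3 + (1/4)*3 = -3 + 3/4 = -9/4)
G(k) = 1/2
I(K, a) = -2 + K (I(K, a) = K - 2 = -2 + K)
n = -726 (n = -679 - (-2 + (5 + 2)**2) = -679 - (-2 + 7**2) = -679 - (-2 + 49) = -679 - 1*47 = -679 - 47 = -726)
-n = -1*(-726) = 726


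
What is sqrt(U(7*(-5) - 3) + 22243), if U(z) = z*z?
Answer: sqrt(23687) ≈ 153.91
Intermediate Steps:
U(z) = z**2
sqrt(U(7*(-5) - 3) + 22243) = sqrt((7*(-5) - 3)**2 + 22243) = sqrt((-35 - 3)**2 + 22243) = sqrt((-38)**2 + 22243) = sqrt(1444 + 22243) = sqrt(23687)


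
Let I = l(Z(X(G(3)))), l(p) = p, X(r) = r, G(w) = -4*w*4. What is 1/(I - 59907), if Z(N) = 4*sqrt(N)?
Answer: -19969/1196283139 - 16*I*sqrt(3)/3588849417 ≈ -1.6693e-5 - 7.7219e-9*I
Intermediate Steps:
G(w) = -16*w
I = 16*I*sqrt(3) (I = 4*sqrt(-16*3) = 4*sqrt(-48) = 4*(4*I*sqrt(3)) = 16*I*sqrt(3) ≈ 27.713*I)
1/(I - 59907) = 1/(16*I*sqrt(3) - 59907) = 1/(-59907 + 16*I*sqrt(3))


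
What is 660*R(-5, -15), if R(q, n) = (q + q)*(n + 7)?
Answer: 52800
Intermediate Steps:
R(q, n) = 2*q*(7 + n) (R(q, n) = (2*q)*(7 + n) = 2*q*(7 + n))
660*R(-5, -15) = 660*(2*(-5)*(7 - 15)) = 660*(2*(-5)*(-8)) = 660*80 = 52800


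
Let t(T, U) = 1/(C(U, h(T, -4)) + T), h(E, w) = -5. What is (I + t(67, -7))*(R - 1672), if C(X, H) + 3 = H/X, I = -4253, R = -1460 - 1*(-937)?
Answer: 4228891390/453 ≈ 9.3353e+6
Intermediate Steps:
R = -523 (R = -1460 + 937 = -523)
C(X, H) = -3 + H/X
t(T, U) = 1/(-3 + T - 5/U) (t(T, U) = 1/((-3 - 5/U) + T) = 1/(-3 + T - 5/U))
(I + t(67, -7))*(R - 1672) = (-4253 - 1*(-7)/(5 - 1*(-7)*(-3 + 67)))*(-523 - 1672) = (-4253 - 1*(-7)/(5 - 1*(-7)*64))*(-2195) = (-4253 - 1*(-7)/(5 + 448))*(-2195) = (-4253 - 1*(-7)/453)*(-2195) = (-4253 - 1*(-7)*1/453)*(-2195) = (-4253 + 7/453)*(-2195) = -1926602/453*(-2195) = 4228891390/453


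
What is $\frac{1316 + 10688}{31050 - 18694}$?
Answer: $\frac{3001}{3089} \approx 0.97151$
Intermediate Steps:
$\frac{1316 + 10688}{31050 - 18694} = \frac{12004}{12356} = 12004 \cdot \frac{1}{12356} = \frac{3001}{3089}$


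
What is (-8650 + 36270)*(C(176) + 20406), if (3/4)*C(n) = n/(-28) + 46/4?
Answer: 11839920640/21 ≈ 5.6381e+8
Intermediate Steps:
C(n) = 46/3 - n/21 (C(n) = 4*(n/(-28) + 46/4)/3 = 4*(n*(-1/28) + 46*(¼))/3 = 4*(-n/28 + 23/2)/3 = 4*(23/2 - n/28)/3 = 46/3 - n/21)
(-8650 + 36270)*(C(176) + 20406) = (-8650 + 36270)*((46/3 - 1/21*176) + 20406) = 27620*((46/3 - 176/21) + 20406) = 27620*(146/21 + 20406) = 27620*(428672/21) = 11839920640/21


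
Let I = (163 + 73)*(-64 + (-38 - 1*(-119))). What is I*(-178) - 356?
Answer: -714492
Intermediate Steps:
I = 4012 (I = 236*(-64 + (-38 + 119)) = 236*(-64 + 81) = 236*17 = 4012)
I*(-178) - 356 = 4012*(-178) - 356 = -714136 - 356 = -714492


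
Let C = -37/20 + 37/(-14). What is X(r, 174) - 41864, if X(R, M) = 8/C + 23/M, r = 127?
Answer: -4582027757/109446 ≈ -41866.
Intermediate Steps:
C = -629/140 (C = -37*1/20 + 37*(-1/14) = -37/20 - 37/14 = -629/140 ≈ -4.4929)
X(R, M) = -1120/629 + 23/M (X(R, M) = 8/(-629/140) + 23/M = 8*(-140/629) + 23/M = -1120/629 + 23/M)
X(r, 174) - 41864 = (-1120/629 + 23/174) - 41864 = -180413/109446 - 41864 = -4582027757/109446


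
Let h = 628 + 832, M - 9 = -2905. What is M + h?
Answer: -1436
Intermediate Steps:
M = -2896 (M = 9 - 2905 = -2896)
h = 1460
M + h = -2896 + 1460 = -1436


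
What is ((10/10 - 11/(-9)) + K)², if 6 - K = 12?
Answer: 1156/81 ≈ 14.272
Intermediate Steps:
K = -6 (K = 6 - 1*12 = 6 - 12 = -6)
((10/10 - 11/(-9)) + K)² = ((10/10 - 11/(-9)) - 6)² = ((10*(⅒) - 11*(-⅑)) - 6)² = ((1 + 11/9) - 6)² = (20/9 - 6)² = (-34/9)² = 1156/81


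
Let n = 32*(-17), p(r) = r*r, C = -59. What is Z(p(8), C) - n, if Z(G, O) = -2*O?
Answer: 662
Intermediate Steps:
p(r) = r²
n = -544
Z(p(8), C) - n = -2*(-59) - 1*(-544) = 118 + 544 = 662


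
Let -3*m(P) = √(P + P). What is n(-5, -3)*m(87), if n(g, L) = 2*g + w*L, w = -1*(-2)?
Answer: 16*√174/3 ≈ 70.352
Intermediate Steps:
w = 2
m(P) = -√2*√P/3 (m(P) = -√(P + P)/3 = -√2*√P/3)
n(g, L) = 2*L + 2*g (n(g, L) = 2*g + 2*L = 2*L + 2*g)
n(-5, -3)*m(87) = (2*(-3) + 2*(-5))*(-√2*√87/3) = (-6 - 10)*(-√174/3) = -(-16)*√174/3 = 16*√174/3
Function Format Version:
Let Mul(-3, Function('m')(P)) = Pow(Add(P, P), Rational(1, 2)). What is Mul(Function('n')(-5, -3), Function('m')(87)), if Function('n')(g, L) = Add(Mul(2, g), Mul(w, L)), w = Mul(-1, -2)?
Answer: Mul(Rational(16, 3), Pow(174, Rational(1, 2))) ≈ 70.352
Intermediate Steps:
w = 2
Function('m')(P) = Mul(Rational(-1, 3), Pow(2, Rational(1, 2)), Pow(P, Rational(1, 2))) (Function('m')(P) = Mul(Rational(-1, 3), Pow(Add(P, P), Rational(1, 2))) = Mul(Rational(-1, 3), Pow(Mul(2, P), Rational(1, 2))) = Mul(Rational(-1, 3), Mul(Pow(2, Rational(1, 2)), Pow(P, Rational(1, 2)))) = Mul(Rational(-1, 3), Pow(2, Rational(1, 2)), Pow(P, Rational(1, 2))))
Function('n')(g, L) = Add(Mul(2, L), Mul(2, g)) (Function('n')(g, L) = Add(Mul(2, g), Mul(2, L)) = Add(Mul(2, L), Mul(2, g)))
Mul(Function('n')(-5, -3), Function('m')(87)) = Mul(Add(Mul(2, -3), Mul(2, -5)), Mul(Rational(-1, 3), Pow(2, Rational(1, 2)), Pow(87, Rational(1, 2)))) = Mul(Add(-6, -10), Mul(Rational(-1, 3), Pow(174, Rational(1, 2)))) = Mul(-16, Mul(Rational(-1, 3), Pow(174, Rational(1, 2)))) = Mul(Rational(16, 3), Pow(174, Rational(1, 2)))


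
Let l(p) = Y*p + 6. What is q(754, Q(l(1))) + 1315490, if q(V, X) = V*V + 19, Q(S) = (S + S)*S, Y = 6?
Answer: 1884025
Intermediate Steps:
l(p) = 6 + 6*p (l(p) = 6*p + 6 = 6 + 6*p)
Q(S) = 2*S**2 (Q(S) = (2*S)*S = 2*S**2)
q(V, X) = 19 + V**2 (q(V, X) = V**2 + 19 = 19 + V**2)
q(754, Q(l(1))) + 1315490 = (19 + 754**2) + 1315490 = (19 + 568516) + 1315490 = 568535 + 1315490 = 1884025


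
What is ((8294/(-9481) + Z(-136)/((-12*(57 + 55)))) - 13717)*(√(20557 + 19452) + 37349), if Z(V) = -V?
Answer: -816079456049845/1592808 - 21850101905*√40009/1592808 ≈ -5.1510e+8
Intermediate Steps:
((8294/(-9481) + Z(-136)/((-12*(57 + 55)))) - 13717)*(√(20557 + 19452) + 37349) = ((8294/(-9481) + (-1*(-136))/((-12*(57 + 55)))) - 13717)*(√(20557 + 19452) + 37349) = ((8294*(-1/9481) + 136/((-12*112))) - 13717)*(√40009 + 37349) = ((-8294/9481 + 136/(-1344)) - 13717)*(37349 + √40009) = ((-8294/9481 + 136*(-1/1344)) - 13717)*(37349 + √40009) = ((-8294/9481 - 17/168) - 13717)*(37349 + √40009) = (-1554569/1592808 - 13717)*(37349 + √40009) = -21850101905*(37349 + √40009)/1592808 = -816079456049845/1592808 - 21850101905*√40009/1592808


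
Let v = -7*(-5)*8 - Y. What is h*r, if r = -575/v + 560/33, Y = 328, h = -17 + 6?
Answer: -5095/16 ≈ -318.44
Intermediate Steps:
h = -11
v = -48 (v = -7*(-5)*8 - 1*328 = 35*8 - 328 = 280 - 328 = -48)
r = 5095/176 (r = -575/(-48) + 560/33 = -575*(-1/48) + 560*(1/33) = 575/48 + 560/33 = 5095/176 ≈ 28.949)
h*r = -11*5095/176 = -5095/16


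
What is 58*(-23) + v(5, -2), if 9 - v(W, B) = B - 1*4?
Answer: -1319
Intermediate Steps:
v(W, B) = 13 - B (v(W, B) = 9 - (B - 1*4) = 9 - (B - 4) = 9 - (-4 + B) = 9 + (4 - B) = 13 - B)
58*(-23) + v(5, -2) = 58*(-23) + (13 - 1*(-2)) = -1334 + (13 + 2) = -1334 + 15 = -1319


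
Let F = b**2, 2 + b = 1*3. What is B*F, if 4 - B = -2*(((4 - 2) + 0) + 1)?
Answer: 10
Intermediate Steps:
b = 1 (b = -2 + 1*3 = -2 + 3 = 1)
B = 10 (B = 4 - (-2)*(((4 - 2) + 0) + 1) = 4 - (-2)*((2 + 0) + 1) = 4 - (-2)*(2 + 1) = 4 - (-2)*3 = 4 - 1*(-6) = 4 + 6 = 10)
F = 1 (F = 1**2 = 1)
B*F = 10*1 = 10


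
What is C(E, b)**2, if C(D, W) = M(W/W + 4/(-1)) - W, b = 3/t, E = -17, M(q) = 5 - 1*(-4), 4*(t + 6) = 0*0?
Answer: 361/4 ≈ 90.250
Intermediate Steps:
t = -6 (t = -6 + (0*0)/4 = -6 + (1/4)*0 = -6 + 0 = -6)
M(q) = 9 (M(q) = 5 + 4 = 9)
b = -1/2 (b = 3/(-6) = 3*(-1/6) = -1/2 ≈ -0.50000)
C(D, W) = 9 - W
C(E, b)**2 = (9 - 1*(-1/2))**2 = (9 + 1/2)**2 = (19/2)**2 = 361/4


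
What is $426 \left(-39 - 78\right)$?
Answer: $-49842$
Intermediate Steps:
$426 \left(-39 - 78\right) = 426 \left(-117\right) = -49842$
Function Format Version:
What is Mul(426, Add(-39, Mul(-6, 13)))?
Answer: -49842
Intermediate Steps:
Mul(426, Add(-39, Mul(-6, 13))) = Mul(426, Add(-39, -78)) = Mul(426, -117) = -49842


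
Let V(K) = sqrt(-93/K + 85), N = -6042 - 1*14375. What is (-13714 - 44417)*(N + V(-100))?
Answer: 1186860627 - 58131*sqrt(8593)/10 ≈ 1.1863e+9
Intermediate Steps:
N = -20417 (N = -6042 - 14375 = -20417)
V(K) = sqrt(85 - 93/K)
(-13714 - 44417)*(N + V(-100)) = (-13714 - 44417)*(-20417 + sqrt(85 - 93/(-100))) = -58131*(-20417 + sqrt(85 - 93*(-1/100))) = -58131*(-20417 + sqrt(85 + 93/100)) = -58131*(-20417 + sqrt(8593/100)) = -58131*(-20417 + sqrt(8593)/10) = 1186860627 - 58131*sqrt(8593)/10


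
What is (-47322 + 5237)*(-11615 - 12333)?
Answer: 1007851580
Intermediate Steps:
(-47322 + 5237)*(-11615 - 12333) = -42085*(-23948) = 1007851580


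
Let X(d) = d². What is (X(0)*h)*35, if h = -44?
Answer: 0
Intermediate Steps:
(X(0)*h)*35 = (0²*(-44))*35 = (0*(-44))*35 = 0*35 = 0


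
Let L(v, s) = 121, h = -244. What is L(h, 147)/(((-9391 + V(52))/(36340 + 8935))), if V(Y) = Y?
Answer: -498025/849 ≈ -586.60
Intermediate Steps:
L(h, 147)/(((-9391 + V(52))/(36340 + 8935))) = 121/(((-9391 + 52)/(36340 + 8935))) = 121/((-9339/45275)) = 121/((-9339*1/45275)) = 121/(-9339/45275) = 121*(-45275/9339) = -498025/849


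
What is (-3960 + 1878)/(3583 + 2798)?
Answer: -694/2127 ≈ -0.32628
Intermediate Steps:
(-3960 + 1878)/(3583 + 2798) = -2082/6381 = -2082*1/6381 = -694/2127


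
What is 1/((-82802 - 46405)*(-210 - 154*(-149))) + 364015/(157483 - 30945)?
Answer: 534674396378371/185862200120688 ≈ 2.8767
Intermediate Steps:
1/((-82802 - 46405)*(-210 - 154*(-149))) + 364015/(157483 - 30945) = 1/((-129207)*(-210 + 22946)) + 364015/126538 = -1/129207/22736 + 364015*(1/126538) = -1/129207*1/22736 + 364015/126538 = -1/2937650352 + 364015/126538 = 534674396378371/185862200120688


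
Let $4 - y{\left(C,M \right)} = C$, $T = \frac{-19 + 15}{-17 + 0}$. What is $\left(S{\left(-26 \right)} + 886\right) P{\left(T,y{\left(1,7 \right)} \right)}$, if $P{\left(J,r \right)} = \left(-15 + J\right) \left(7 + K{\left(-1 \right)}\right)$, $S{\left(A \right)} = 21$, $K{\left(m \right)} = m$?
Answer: $- \frac{1365942}{17} \approx -80350.0$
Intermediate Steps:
$T = \frac{4}{17}$ ($T = - \frac{4}{-17} = \left(-4\right) \left(- \frac{1}{17}\right) = \frac{4}{17} \approx 0.23529$)
$y{\left(C,M \right)} = 4 - C$
$P{\left(J,r \right)} = -90 + 6 J$ ($P{\left(J,r \right)} = \left(-15 + J\right) \left(7 - 1\right) = \left(-15 + J\right) 6 = -90 + 6 J$)
$\left(S{\left(-26 \right)} + 886\right) P{\left(T,y{\left(1,7 \right)} \right)} = \left(21 + 886\right) \left(-90 + 6 \cdot \frac{4}{17}\right) = 907 \left(-90 + \frac{24}{17}\right) = 907 \left(- \frac{1506}{17}\right) = - \frac{1365942}{17}$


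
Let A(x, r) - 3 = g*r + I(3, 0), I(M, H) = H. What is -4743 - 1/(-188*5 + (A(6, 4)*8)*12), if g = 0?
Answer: -3092435/652 ≈ -4743.0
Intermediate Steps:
A(x, r) = 3 (A(x, r) = 3 + (0*r + 0) = 3 + (0 + 0) = 3 + 0 = 3)
-4743 - 1/(-188*5 + (A(6, 4)*8)*12) = -4743 - 1/(-188*5 + (3*8)*12) = -4743 - 1/(-940 + 24*12) = -4743 - 1/(-940 + 288) = -4743 - 1/(-652) = -4743 - 1*(-1/652) = -4743 + 1/652 = -3092435/652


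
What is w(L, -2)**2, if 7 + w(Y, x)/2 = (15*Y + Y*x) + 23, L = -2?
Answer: 400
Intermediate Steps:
w(Y, x) = 32 + 30*Y + 2*Y*x (w(Y, x) = -14 + 2*((15*Y + Y*x) + 23) = -14 + 2*(23 + 15*Y + Y*x) = -14 + (46 + 30*Y + 2*Y*x) = 32 + 30*Y + 2*Y*x)
w(L, -2)**2 = (32 + 30*(-2) + 2*(-2)*(-2))**2 = (32 - 60 + 8)**2 = (-20)**2 = 400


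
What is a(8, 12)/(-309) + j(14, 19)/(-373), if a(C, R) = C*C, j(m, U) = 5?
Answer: -25417/115257 ≈ -0.22052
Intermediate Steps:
a(C, R) = C²
a(8, 12)/(-309) + j(14, 19)/(-373) = 8²/(-309) + 5/(-373) = 64*(-1/309) + 5*(-1/373) = -64/309 - 5/373 = -25417/115257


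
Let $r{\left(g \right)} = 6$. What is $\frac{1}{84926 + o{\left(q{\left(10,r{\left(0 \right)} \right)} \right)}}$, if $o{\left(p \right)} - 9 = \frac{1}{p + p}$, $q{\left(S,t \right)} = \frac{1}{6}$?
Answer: $\frac{1}{84938} \approx 1.1773 \cdot 10^{-5}$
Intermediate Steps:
$q{\left(S,t \right)} = \frac{1}{6}$
$o{\left(p \right)} = 9 + \frac{1}{2 p}$ ($o{\left(p \right)} = 9 + \frac{1}{p + p} = 9 + \frac{1}{2 p}$)
$\frac{1}{84926 + o{\left(q{\left(10,r{\left(0 \right)} \right)} \right)}} = \frac{1}{84926 + \left(9 + \frac{\frac{1}{\frac{1}{6}}}{2}\right)} = \frac{1}{84926 + \left(9 + \frac{1}{2} \cdot 6\right)} = \frac{1}{84926 + \left(9 + 3\right)} = \frac{1}{84926 + 12} = \frac{1}{84938}$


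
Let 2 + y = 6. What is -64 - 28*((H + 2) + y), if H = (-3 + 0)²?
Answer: -484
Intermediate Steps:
H = 9 (H = (-3)² = 9)
y = 4 (y = -2 + 6 = 4)
-64 - 28*((H + 2) + y) = -64 - 28*((9 + 2) + 4) = -64 - 28*(11 + 4) = -64 - 28*15 = -64 - 420 = -484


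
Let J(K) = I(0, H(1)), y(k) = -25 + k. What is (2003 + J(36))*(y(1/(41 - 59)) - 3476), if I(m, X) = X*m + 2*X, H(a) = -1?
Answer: -42033673/6 ≈ -7.0056e+6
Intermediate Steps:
I(m, X) = 2*X + X*m
J(K) = -2 (J(K) = -(2 + 0) = -1*2 = -2)
(2003 + J(36))*(y(1/(41 - 59)) - 3476) = (2003 - 2)*((-25 + 1/(41 - 59)) - 3476) = 2001*((-25 + 1/(-18)) - 3476) = 2001*((-25 - 1/18) - 3476) = 2001*(-451/18 - 3476) = 2001*(-63019/18) = -42033673/6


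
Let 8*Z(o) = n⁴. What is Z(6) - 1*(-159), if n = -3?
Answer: 1353/8 ≈ 169.13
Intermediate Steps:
Z(o) = 81/8 (Z(o) = (⅛)*(-3)⁴ = (⅛)*81 = 81/8)
Z(6) - 1*(-159) = 81/8 - 1*(-159) = 81/8 + 159 = 1353/8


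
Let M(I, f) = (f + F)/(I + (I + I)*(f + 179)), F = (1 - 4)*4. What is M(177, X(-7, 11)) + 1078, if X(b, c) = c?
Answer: 72697085/67437 ≈ 1078.0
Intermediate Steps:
F = -12 (F = -3*4 = -12)
M(I, f) = (-12 + f)/(I + 2*I*(179 + f)) (M(I, f) = (f - 12)/(I + (I + I)*(f + 179)) = (-12 + f)/(I + (2*I)*(179 + f)) = (-12 + f)/(I + 2*I*(179 + f)))
M(177, X(-7, 11)) + 1078 = (-12 + 11)/(177*(359 + 2*11)) + 1078 = (1/177)*(-1)/(359 + 22) + 1078 = (1/177)*(-1)/381 + 1078 = (1/177)*(1/381)*(-1) + 1078 = -1/67437 + 1078 = 72697085/67437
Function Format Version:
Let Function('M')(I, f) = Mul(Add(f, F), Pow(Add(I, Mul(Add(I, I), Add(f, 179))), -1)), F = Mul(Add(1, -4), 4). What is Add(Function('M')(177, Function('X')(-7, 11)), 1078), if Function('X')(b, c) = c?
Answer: Rational(72697085, 67437) ≈ 1078.0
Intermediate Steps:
F = -12 (F = Mul(-3, 4) = -12)
Function('M')(I, f) = Mul(Pow(Add(I, Mul(2, I, Add(179, f))), -1), Add(-12, f)) (Function('M')(I, f) = Mul(Add(f, -12), Pow(Add(I, Mul(Add(I, I), Add(f, 179))), -1)) = Mul(Add(-12, f), Pow(Add(I, Mul(Mul(2, I), Add(179, f))), -1)) = Mul(Add(-12, f), Pow(Add(I, Mul(2, I, Add(179, f))), -1)) = Mul(Pow(Add(I, Mul(2, I, Add(179, f))), -1), Add(-12, f)))
Add(Function('M')(177, Function('X')(-7, 11)), 1078) = Add(Mul(Pow(177, -1), Pow(Add(359, Mul(2, 11)), -1), Add(-12, 11)), 1078) = Add(Mul(Rational(1, 177), Pow(Add(359, 22), -1), -1), 1078) = Add(Mul(Rational(1, 177), Pow(381, -1), -1), 1078) = Add(Mul(Rational(1, 177), Rational(1, 381), -1), 1078) = Add(Rational(-1, 67437), 1078) = Rational(72697085, 67437)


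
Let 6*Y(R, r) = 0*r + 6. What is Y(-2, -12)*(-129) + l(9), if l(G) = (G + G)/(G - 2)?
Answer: -885/7 ≈ -126.43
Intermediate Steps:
Y(R, r) = 1 (Y(R, r) = (0*r + 6)/6 = (0 + 6)/6 = (1/6)*6 = 1)
l(G) = 2*G/(-2 + G) (l(G) = (2*G)/(-2 + G) = 2*G/(-2 + G))
Y(-2, -12)*(-129) + l(9) = 1*(-129) + 2*9/(-2 + 9) = -129 + 2*9/7 = -129 + 2*9*(1/7) = -129 + 18/7 = -885/7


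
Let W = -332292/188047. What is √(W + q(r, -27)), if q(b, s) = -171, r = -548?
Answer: I*√6109332803463/188047 ≈ 13.144*I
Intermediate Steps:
W = -332292/188047 (W = -332292*1/188047 = -332292/188047 ≈ -1.7671)
√(W + q(r, -27)) = √(-332292/188047 - 171) = √(-32488329/188047) = I*√6109332803463/188047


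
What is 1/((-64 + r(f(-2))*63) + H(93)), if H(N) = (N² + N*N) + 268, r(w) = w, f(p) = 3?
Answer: 1/17691 ≈ 5.6526e-5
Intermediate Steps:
H(N) = 268 + 2*N² (H(N) = (N² + N²) + 268 = 2*N² + 268 = 268 + 2*N²)
1/((-64 + r(f(-2))*63) + H(93)) = 1/((-64 + 3*63) + (268 + 2*93²)) = 1/((-64 + 189) + (268 + 2*8649)) = 1/(125 + (268 + 17298)) = 1/(125 + 17566) = 1/17691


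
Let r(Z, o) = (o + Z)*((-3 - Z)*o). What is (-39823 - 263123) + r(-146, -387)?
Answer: 29193807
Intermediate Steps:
r(Z, o) = o*(-3 - Z)*(Z + o) (r(Z, o) = (Z + o)*(o*(-3 - Z)) = o*(-3 - Z)*(Z + o))
(-39823 - 263123) + r(-146, -387) = (-39823 - 263123) - 1*(-387)*((-146)² + 3*(-146) + 3*(-387) - 146*(-387)) = -302946 - 1*(-387)*(21316 - 438 - 1161 + 56502) = -302946 - 1*(-387)*76219 = -302946 + 29496753 = 29193807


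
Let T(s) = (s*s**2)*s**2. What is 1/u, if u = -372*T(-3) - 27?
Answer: 1/90369 ≈ 1.1066e-5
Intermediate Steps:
T(s) = s**5 (T(s) = s**3*s**2 = s**5)
u = 90369 (u = -372*(-3)**5 - 27 = -372*(-243) - 27 = 90396 - 27 = 90369)
1/u = 1/90369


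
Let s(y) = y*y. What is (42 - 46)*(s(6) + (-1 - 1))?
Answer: -136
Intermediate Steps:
s(y) = y**2
(42 - 46)*(s(6) + (-1 - 1)) = (42 - 46)*(6**2 + (-1 - 1)) = -4*(36 - 2) = -4*34 = -136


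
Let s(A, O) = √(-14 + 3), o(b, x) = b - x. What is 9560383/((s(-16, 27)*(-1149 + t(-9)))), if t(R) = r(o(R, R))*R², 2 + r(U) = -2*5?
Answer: 1365769*I*√11/3333 ≈ 1359.1*I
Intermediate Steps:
r(U) = -12 (r(U) = -2 - 2*5 = -2 - 10 = -12)
t(R) = -12*R²
s(A, O) = I*√11 (s(A, O) = √(-11) = I*√11)
9560383/((s(-16, 27)*(-1149 + t(-9)))) = 9560383/(((I*√11)*(-1149 - 12*(-9)²))) = 9560383/(((I*√11)*(-1149 - 12*81))) = 9560383/(((I*√11)*(-1149 - 972))) = 9560383/(((I*√11)*(-2121))) = 9560383/((-2121*I*√11)) = 9560383*(I*√11/23331) = 1365769*I*√11/3333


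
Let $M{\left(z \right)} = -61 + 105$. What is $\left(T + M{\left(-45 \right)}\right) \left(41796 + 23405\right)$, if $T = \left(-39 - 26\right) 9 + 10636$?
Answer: $658204095$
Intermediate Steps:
$M{\left(z \right)} = 44$
$T = 10051$ ($T = \left(-65\right) 9 + 10636 = -585 + 10636 = 10051$)
$\left(T + M{\left(-45 \right)}\right) \left(41796 + 23405\right) = \left(10051 + 44\right) \left(41796 + 23405\right) = 10095 \cdot 65201 = 658204095$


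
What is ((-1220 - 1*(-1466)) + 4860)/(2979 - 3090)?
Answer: -46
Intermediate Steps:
((-1220 - 1*(-1466)) + 4860)/(2979 - 3090) = ((-1220 + 1466) + 4860)/(-111) = (246 + 4860)*(-1/111) = 5106*(-1/111) = -46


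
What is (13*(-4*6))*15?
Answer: -4680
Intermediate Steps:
(13*(-4*6))*15 = (13*(-24))*15 = -312*15 = -4680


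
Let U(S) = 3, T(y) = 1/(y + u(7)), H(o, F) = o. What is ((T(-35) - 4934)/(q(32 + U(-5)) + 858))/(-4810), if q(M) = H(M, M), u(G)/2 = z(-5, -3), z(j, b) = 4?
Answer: 133219/115973910 ≈ 0.0011487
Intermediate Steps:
u(G) = 8 (u(G) = 2*4 = 8)
T(y) = 1/(8 + y) (T(y) = 1/(y + 8) = 1/(8 + y))
q(M) = M
((T(-35) - 4934)/(q(32 + U(-5)) + 858))/(-4810) = ((1/(8 - 35) - 4934)/((32 + 3) + 858))/(-4810) = ((1/(-27) - 4934)/(35 + 858))*(-1/4810) = ((-1/27 - 4934)/893)*(-1/4810) = -133219/27*1/893*(-1/4810) = -133219/24111*(-1/4810) = 133219/115973910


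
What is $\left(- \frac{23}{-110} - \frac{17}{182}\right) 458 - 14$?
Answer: $\frac{195112}{5005} \approx 38.983$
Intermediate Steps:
$\left(- \frac{23}{-110} - \frac{17}{182}\right) 458 - 14 = \left(\left(-23\right) \left(- \frac{1}{110}\right) - \frac{17}{182}\right) 458 - 14 = \left(\frac{23}{110} - \frac{17}{182}\right) 458 - 14 = \frac{579}{5005} \cdot 458 - 14 = \frac{265182}{5005} - 14 = \frac{195112}{5005}$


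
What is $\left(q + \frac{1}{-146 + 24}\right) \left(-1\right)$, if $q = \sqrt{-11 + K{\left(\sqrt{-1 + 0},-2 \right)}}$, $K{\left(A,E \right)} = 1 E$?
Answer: $\frac{1}{122} - i \sqrt{13} \approx 0.0081967 - 3.6056 i$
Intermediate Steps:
$K{\left(A,E \right)} = E$
$q = i \sqrt{13}$ ($q = \sqrt{-11 - 2} = \sqrt{-13} = i \sqrt{13} \approx 3.6056 i$)
$\left(q + \frac{1}{-146 + 24}\right) \left(-1\right) = \left(i \sqrt{13} + \frac{1}{-146 + 24}\right) \left(-1\right) = \left(i \sqrt{13} + \frac{1}{-122}\right) \left(-1\right) = \left(i \sqrt{13} - \frac{1}{122}\right) \left(-1\right) = \left(- \frac{1}{122} + i \sqrt{13}\right) \left(-1\right) = \frac{1}{122} - i \sqrt{13}$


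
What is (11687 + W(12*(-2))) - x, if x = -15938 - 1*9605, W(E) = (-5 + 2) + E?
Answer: 37203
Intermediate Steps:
W(E) = -3 + E
x = -25543 (x = -15938 - 9605 = -25543)
(11687 + W(12*(-2))) - x = (11687 + (-3 + 12*(-2))) - 1*(-25543) = (11687 + (-3 - 24)) + 25543 = (11687 - 27) + 25543 = 11660 + 25543 = 37203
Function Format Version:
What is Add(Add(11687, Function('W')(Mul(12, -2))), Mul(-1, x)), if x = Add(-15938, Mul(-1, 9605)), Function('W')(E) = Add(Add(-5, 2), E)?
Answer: 37203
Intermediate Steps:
Function('W')(E) = Add(-3, E)
x = -25543 (x = Add(-15938, -9605) = -25543)
Add(Add(11687, Function('W')(Mul(12, -2))), Mul(-1, x)) = Add(Add(11687, Add(-3, Mul(12, -2))), Mul(-1, -25543)) = Add(Add(11687, Add(-3, -24)), 25543) = Add(Add(11687, -27), 25543) = Add(11660, 25543) = 37203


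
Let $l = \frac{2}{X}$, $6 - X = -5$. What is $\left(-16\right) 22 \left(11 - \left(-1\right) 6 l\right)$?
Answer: $-4256$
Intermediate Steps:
$X = 11$ ($X = 6 - -5 = 6 + 5 = 11$)
$l = \frac{2}{11} \approx 0.18182$
$\left(-16\right) 22 \left(11 - \left(-1\right) 6 l\right) = \left(-16\right) 22 \left(11 - \left(-1\right) 6 \cdot \frac{2}{11}\right) = - 352 \left(11 - \left(-6\right) \frac{2}{11}\right) = - 352 \left(11 - - \frac{12}{11}\right) = - 352 \left(11 + \frac{12}{11}\right) = \left(-352\right) \frac{133}{11} = -4256$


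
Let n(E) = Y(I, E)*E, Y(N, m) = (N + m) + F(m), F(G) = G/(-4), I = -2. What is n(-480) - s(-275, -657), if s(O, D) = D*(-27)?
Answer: 156021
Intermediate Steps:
F(G) = -G/4 (F(G) = G*(-¼) = -G/4)
Y(N, m) = N + 3*m/4 (Y(N, m) = (N + m) - m/4 = N + 3*m/4)
s(O, D) = -27*D
n(E) = E*(-2 + 3*E/4) (n(E) = (-2 + 3*E/4)*E = E*(-2 + 3*E/4))
n(-480) - s(-275, -657) = (¼)*(-480)*(-8 + 3*(-480)) - (-27)*(-657) = (¼)*(-480)*(-8 - 1440) - 1*17739 = (¼)*(-480)*(-1448) - 17739 = 173760 - 17739 = 156021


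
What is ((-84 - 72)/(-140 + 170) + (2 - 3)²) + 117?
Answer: 564/5 ≈ 112.80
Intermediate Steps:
((-84 - 72)/(-140 + 170) + (2 - 3)²) + 117 = (-156/30 + (-1)²) + 117 = (-156*1/30 + 1) + 117 = (-26/5 + 1) + 117 = -21/5 + 117 = 564/5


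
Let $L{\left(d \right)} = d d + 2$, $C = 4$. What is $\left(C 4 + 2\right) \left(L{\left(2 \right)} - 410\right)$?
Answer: $-7272$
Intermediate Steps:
$L{\left(d \right)} = 2 + d^{2}$ ($L{\left(d \right)} = d^{2} + 2 = 2 + d^{2}$)
$\left(C 4 + 2\right) \left(L{\left(2 \right)} - 410\right) = \left(4 \cdot 4 + 2\right) \left(\left(2 + 2^{2}\right) - 410\right) = \left(16 + 2\right) \left(\left(2 + 4\right) - 410\right) = 18 \left(6 - 410\right) = 18 \left(-404\right) = -7272$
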